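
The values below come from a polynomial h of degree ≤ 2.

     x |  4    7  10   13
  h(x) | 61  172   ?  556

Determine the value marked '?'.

The 3 known points determine the degree-2 polynomial uniquely.
Write h(x) = ax^2 + bx + c. Substituting each data point gives a linear system:
  16a + 4b + c = 61
  49a + 7b + c = 172
  169a + 13b + c = 556
Solving the system yields a = 3, b = 4, c = -3.
So h(x) = 3x² + 4x - 3.
Then h(10) = 337.

337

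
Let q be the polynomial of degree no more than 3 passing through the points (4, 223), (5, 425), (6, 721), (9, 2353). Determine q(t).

q(t) = 3t^3 + 2t^2 + t - 5

Write q(t) = at^3 + bt^2 + ct + d. Substituting each data point gives a linear system:
  64a + 16b + 4c + d = 223
  125a + 25b + 5c + d = 425
  216a + 36b + 6c + d = 721
  729a + 81b + 9c + d = 2353
Solving the system yields a = 3, b = 2, c = 1, d = -5.
So q(t) = 3t^3 + 2t^2 + t - 5.
Check: q(9) = 2353. ✓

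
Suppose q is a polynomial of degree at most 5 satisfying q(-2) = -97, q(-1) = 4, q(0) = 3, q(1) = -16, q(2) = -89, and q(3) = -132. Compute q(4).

299

Using the Lagrange interpolation formula with nodes -2, -1, 0, 1, 2, 3:
  L_0(n) = (n + 1)n(n - 1)(n - 2)(n - 3) / -120
  L_1(n) = (n + 2)n(n - 1)(n - 2)(n - 3) / 24
  L_2(n) = (n + 2)(n + 1)(n - 1)(n - 2)(n - 3) / -12
  L_3(n) = (n + 2)(n + 1)n(n - 2)(n - 3) / 12
  L_4(n) = (n + 2)(n + 1)n(n - 1)(n - 3) / -24
  L_5(n) = (n + 2)(n + 1)n(n - 1)(n - 2) / 120
Then q(n) = -97·L_0(n) + 4·L_1(n) + 3·L_2(n) - 16·L_3(n) - 89·L_4(n) - 132·L_5(n).
Expanding and collecting terms gives q(n) = 2n^5 - 5n^4 - 6n^3 - 4n^2 - 6n + 3.
Evaluating at n = 4: q(4) = 299.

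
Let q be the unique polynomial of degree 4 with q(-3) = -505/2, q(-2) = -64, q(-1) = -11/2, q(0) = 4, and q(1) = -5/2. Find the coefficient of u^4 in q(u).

Write q(u) = au^4 + bu^3 + cu^2 + du + e. Substituting each data point gives a linear system:
  81a - 27b + 9c - 3d + e = -505/2
  16a - 8b + 4c - 2d + e = -64
  a - b + c - d + e = -11/2
  e = 4
  a + b + c + d + e = -5/2
Solving the system yields a = -2, b = 3/2, c = -6, d = 0, e = 4.
So q(u) = -2u^4 + (3/2)u^3 - 6u^2 + 4.
The leading coefficient is -2.

-2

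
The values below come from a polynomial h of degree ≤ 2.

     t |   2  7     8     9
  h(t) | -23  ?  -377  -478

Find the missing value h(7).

The 3 known points determine the degree-2 polynomial uniquely.
Write h(t) = at^2 + bt + c. Substituting each data point gives a linear system:
  4a + 2b + c = -23
  64a + 8b + c = -377
  81a + 9b + c = -478
Solving the system yields a = -6, b = 1, c = -1.
So h(t) = -6t^2 + t - 1.
Then h(7) = -288.

-288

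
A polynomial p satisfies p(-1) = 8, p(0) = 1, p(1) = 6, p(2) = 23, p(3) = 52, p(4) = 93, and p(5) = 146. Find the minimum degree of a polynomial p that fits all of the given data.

2

Forward differences of the values at u = -1, 0, 1, 2, 3, 4, 5:
  p  : 8  1  6  23  52  93  146
  Δ  : -7  5  17  29  41  53
  Δ^2: 12  12  12  12  12
  Δ^3: 0  0  0  0
  Δ^4: 0  0  0
  Δ^5: 0  0
  Δ^6: 0
The second differences are constant (12) and nonzero, while all higher differences vanish, so the minimal degree is 2.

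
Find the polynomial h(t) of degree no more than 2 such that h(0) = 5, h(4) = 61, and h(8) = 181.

h(t) = 2t^2 + 6t + 5

Using the Lagrange interpolation formula with nodes 0, 4, 8:
  L_0(t) = (t - 4)(t - 8) / 32
  L_1(t) = t(t - 8) / -16
  L_2(t) = t(t - 4) / 32
Then h(t) = 5·L_0(t) + 61·L_1(t) + 181·L_2(t).
Expanding and collecting terms gives h(t) = 2t² + 6t + 5.
Check: h(4) = 61. ✓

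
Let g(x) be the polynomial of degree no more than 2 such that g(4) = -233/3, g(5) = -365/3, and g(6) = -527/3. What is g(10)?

Using the Lagrange interpolation formula with nodes 4, 5, 6:
  L_0(x) = (x - 5)(x - 6) / 2
  L_1(x) = (x - 4)(x - 6) / -1
  L_2(x) = (x - 4)(x - 5) / 2
Then g(x) = -233/3·L_0(x) - 365/3·L_1(x) - 527/3·L_2(x).
Expanding and collecting terms gives g(x) = -5x² + x - 5/3.
Evaluating at x = 10: g(10) = -1475/3.

-1475/3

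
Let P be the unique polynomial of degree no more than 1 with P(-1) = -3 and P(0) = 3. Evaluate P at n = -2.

Using the Lagrange interpolation formula with nodes -1, 0:
  L_0(n) = n / -1
  L_1(n) = (n + 1) / 1
Then P(n) = -3·L_0(n) + 3·L_1(n).
Expanding and collecting terms gives P(n) = 6n + 3.
Evaluating at n = -2: P(-2) = -9.

-9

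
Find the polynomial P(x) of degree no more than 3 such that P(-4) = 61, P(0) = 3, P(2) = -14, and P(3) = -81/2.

Write P(x) = ax^3 + bx^2 + cx + d. Substituting each data point gives a linear system:
  -64a + 16b - 4c + d = 61
  d = 3
  8a + 4b + 2c + d = -14
  27a + 9b + 3c + d = -81/2
Solving the system yields a = -1, b = -1, c = -5/2, d = 3.
So P(x) = -x³ - x² - (5/2)x + 3.
Check: P(3) = -81/2. ✓

P(x) = -x^3 - x^2 - (5/2)x + 3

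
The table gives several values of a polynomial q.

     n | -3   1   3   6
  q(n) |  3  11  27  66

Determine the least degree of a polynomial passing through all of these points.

Divided differences on the nodes -3, 1, 3, 6:
  order 0: 3  11  27  66
  order 1: 2  8  13
  order 2: 1  1
  order 3: 0
The order-2 divided differences are all 1 (nonzero) and every higher order vanishes, so the data lies on a polynomial of degree exactly 2.

2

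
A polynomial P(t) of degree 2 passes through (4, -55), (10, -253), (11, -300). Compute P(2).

-21

Write P(t) = at^2 + bt + c. Substituting each data point gives a linear system:
  16a + 4b + c = -55
  100a + 10b + c = -253
  121a + 11b + c = -300
Solving the system yields a = -2, b = -5, c = -3.
So P(t) = -2t^2 - 5t - 3.
Then P(2) = -21.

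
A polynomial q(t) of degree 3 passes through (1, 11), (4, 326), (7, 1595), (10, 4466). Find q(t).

q(t) = 4t^3 + 5t^2 - 4t + 6

Write q(t) = at^3 + bt^2 + ct + d. Substituting each data point gives a linear system:
  a + b + c + d = 11
  64a + 16b + 4c + d = 326
  343a + 49b + 7c + d = 1595
  1000a + 100b + 10c + d = 4466
Solving the system yields a = 4, b = 5, c = -4, d = 6.
So q(t) = 4t^3 + 5t^2 - 4t + 6.
Check: q(1) = 11. ✓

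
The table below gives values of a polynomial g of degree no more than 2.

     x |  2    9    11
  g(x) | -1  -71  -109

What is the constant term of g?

1

Write g(x) = ax^2 + bx + c. Substituting each data point gives a linear system:
  4a + 2b + c = -1
  81a + 9b + c = -71
  121a + 11b + c = -109
Solving the system yields a = -1, b = 1, c = 1.
So g(x) = -x^2 + x + 1.
The constant term is 1.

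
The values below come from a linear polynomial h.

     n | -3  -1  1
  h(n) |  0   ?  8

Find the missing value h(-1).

4

On equispaced nodes a degree-1 polynomial has vanishing second forward difference, so
  h(-3) - 2·h(-1) + h(1) = 0.
Substituting the known values and solving for h(-1):
  -2·h(-1) = -8
  h(-1) = 4.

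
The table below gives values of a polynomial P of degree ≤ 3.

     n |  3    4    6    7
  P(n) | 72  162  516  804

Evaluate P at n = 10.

2256

Using the Lagrange interpolation formula with nodes 3, 4, 6, 7:
  L_0(n) = (n - 4)(n - 6)(n - 7) / -12
  L_1(n) = (n - 3)(n - 6)(n - 7) / 6
  L_2(n) = (n - 3)(n - 4)(n - 7) / -6
  L_3(n) = (n - 3)(n - 4)(n - 6) / 12
Then P(n) = 72·L_0(n) + 162·L_1(n) + 516·L_2(n) + 804·L_3(n).
Expanding and collecting terms gives P(n) = 2n³ + 3n² - 5n + 6.
Evaluating at n = 10: P(10) = 2256.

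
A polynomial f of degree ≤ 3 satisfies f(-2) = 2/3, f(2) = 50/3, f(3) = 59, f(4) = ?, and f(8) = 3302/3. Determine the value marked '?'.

422/3

The 4 known points determine the degree-3 polynomial uniquely.
Write f(n) = an^3 + bn^2 + cn + d. Substituting each data point gives a linear system:
  -8a + 4b - 2c + d = 2/3
  8a + 4b + 2c + d = 50/3
  27a + 9b + 3c + d = 59
  512a + 64b + 8c + d = 3302/3
Solving the system yields a = 2, b = 5/3, c = -4, d = 2.
So f(n) = 2n³ + (5/3)n² - 4n + 2.
Then f(4) = 422/3.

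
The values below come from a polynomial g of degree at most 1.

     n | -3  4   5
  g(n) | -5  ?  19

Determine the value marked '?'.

The 2 known points determine the degree-1 polynomial uniquely.
Write g(n) = an + b. Substituting each data point gives a linear system:
  -3a + b = -5
  5a + b = 19
Solving the system yields a = 3, b = 4.
So g(n) = 3n + 4.
Then g(4) = 16.

16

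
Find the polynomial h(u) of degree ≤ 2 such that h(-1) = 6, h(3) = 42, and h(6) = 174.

h(u) = 5u^2 - u

Using the Lagrange interpolation formula with nodes -1, 3, 6:
  L_0(u) = (u - 3)(u - 6) / 28
  L_1(u) = (u + 1)(u - 6) / -12
  L_2(u) = (u + 1)(u - 3) / 21
Then h(u) = 6·L_0(u) + 42·L_1(u) + 174·L_2(u).
Expanding and collecting terms gives h(u) = 5u² - u.
Check: h(3) = 42. ✓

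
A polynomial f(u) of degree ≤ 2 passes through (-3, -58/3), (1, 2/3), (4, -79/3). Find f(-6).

-229/3

Write f(u) = au^2 + bu + c. Substituting each data point gives a linear system:
  9a - 3b + c = -58/3
  a + b + c = 2/3
  16a + 4b + c = -79/3
Solving the system yields a = -2, b = 1, c = 5/3.
So f(u) = -2u^2 + u + 5/3.
Then f(-6) = -229/3.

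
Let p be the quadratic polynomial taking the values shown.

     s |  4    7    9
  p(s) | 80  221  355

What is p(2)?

Write p(s) = as^2 + bs + c. Substituting each data point gives a linear system:
  16a + 4b + c = 80
  49a + 7b + c = 221
  81a + 9b + c = 355
Solving the system yields a = 4, b = 3, c = 4.
So p(s) = 4s^2 + 3s + 4.
Then p(2) = 26.

26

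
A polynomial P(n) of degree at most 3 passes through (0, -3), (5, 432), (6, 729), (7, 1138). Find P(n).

P(n) = 3n^3 + 2n^2 + 2n - 3

Write P(n) = an^3 + bn^2 + cn + d. Substituting each data point gives a linear system:
  d = -3
  125a + 25b + 5c + d = 432
  216a + 36b + 6c + d = 729
  343a + 49b + 7c + d = 1138
Solving the system yields a = 3, b = 2, c = 2, d = -3.
So P(n) = 3n^3 + 2n^2 + 2n - 3.
Check: P(6) = 729. ✓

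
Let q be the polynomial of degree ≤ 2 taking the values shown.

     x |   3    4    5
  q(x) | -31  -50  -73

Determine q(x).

Write q(x) = ax^2 + bx + c. Substituting each data point gives a linear system:
  9a + 3b + c = -31
  16a + 4b + c = -50
  25a + 5b + c = -73
Solving the system yields a = -2, b = -5, c = 2.
So q(x) = -2x^2 - 5x + 2.
Check: q(3) = -31. ✓

q(x) = -2x^2 - 5x + 2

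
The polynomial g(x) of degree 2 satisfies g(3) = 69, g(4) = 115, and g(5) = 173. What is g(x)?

Write g(x) = ax^2 + bx + c. Substituting each data point gives a linear system:
  9a + 3b + c = 69
  16a + 4b + c = 115
  25a + 5b + c = 173
Solving the system yields a = 6, b = 4, c = 3.
So g(x) = 6x² + 4x + 3.
Check: g(3) = 69. ✓

g(x) = 6x^2 + 4x + 3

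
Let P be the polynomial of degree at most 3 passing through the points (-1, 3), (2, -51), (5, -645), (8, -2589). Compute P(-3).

139

Write P(t) = at^3 + bt^2 + ct + d. Substituting each data point gives a linear system:
  -a + b - c + d = 3
  8a + 4b + 2c + d = -51
  125a + 25b + 5c + d = -645
  512a + 64b + 8c + d = -2589
Solving the system yields a = -5, b = 0, c = -3, d = -5.
So P(t) = -5t^3 - 3t - 5.
Then P(-3) = 139.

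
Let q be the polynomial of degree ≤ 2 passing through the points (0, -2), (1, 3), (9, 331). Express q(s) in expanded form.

q(s) = 4s^2 + s - 2

Using the Lagrange interpolation formula with nodes 0, 1, 9:
  L_0(s) = (s - 1)(s - 9) / 9
  L_1(s) = s(s - 9) / -8
  L_2(s) = s(s - 1) / 72
Then q(s) = -2·L_0(s) + 3·L_1(s) + 331·L_2(s).
Expanding and collecting terms gives q(s) = 4s² + s - 2.
Check: q(9) = 331. ✓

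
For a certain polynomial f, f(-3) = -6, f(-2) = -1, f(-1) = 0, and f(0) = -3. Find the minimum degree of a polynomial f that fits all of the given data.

Forward differences of the values at t = -3, -2, -1, 0:
  f  : -6  -1  0  -3
  Δ  : 5  1  -3
  Δ^2: -4  -4
  Δ^3: 0
The second differences are constant (-4) and nonzero, while all higher differences vanish, so the minimal degree is 2.

2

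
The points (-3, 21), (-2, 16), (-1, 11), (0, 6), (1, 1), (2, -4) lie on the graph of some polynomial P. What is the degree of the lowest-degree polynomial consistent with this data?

Forward differences of the values at x = -3, -2, -1, 0, 1, 2:
  P  : 21  16  11  6  1  -4
  Δ  : -5  -5  -5  -5  -5
  Δ^2: 0  0  0  0
  Δ^3: 0  0  0
  Δ^4: 0  0
  Δ^5: 0
The first differences are constant (-5) and nonzero, while all higher differences vanish, so the minimal degree is 1.

1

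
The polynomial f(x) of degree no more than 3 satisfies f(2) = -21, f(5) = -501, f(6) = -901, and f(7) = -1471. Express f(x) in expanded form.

f(x) = -5x^3 + 5x^2 - 1

Using the Lagrange interpolation formula with nodes 2, 5, 6, 7:
  L_0(x) = (x - 5)(x - 6)(x - 7) / -60
  L_1(x) = (x - 2)(x - 6)(x - 7) / 6
  L_2(x) = (x - 2)(x - 5)(x - 7) / -4
  L_3(x) = (x - 2)(x - 5)(x - 6) / 10
Then f(x) = -21·L_0(x) - 501·L_1(x) - 901·L_2(x) - 1471·L_3(x).
Expanding and collecting terms gives f(x) = -5x^3 + 5x^2 - 1.
Check: f(7) = -1471. ✓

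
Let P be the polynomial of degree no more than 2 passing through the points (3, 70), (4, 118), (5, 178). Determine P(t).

P(t) = 6t^2 + 6t - 2

Using the Lagrange interpolation formula with nodes 3, 4, 5:
  L_0(t) = (t - 4)(t - 5) / 2
  L_1(t) = (t - 3)(t - 5) / -1
  L_2(t) = (t - 3)(t - 4) / 2
Then P(t) = 70·L_0(t) + 118·L_1(t) + 178·L_2(t).
Expanding and collecting terms gives P(t) = 6t² + 6t - 2.
Check: P(5) = 178. ✓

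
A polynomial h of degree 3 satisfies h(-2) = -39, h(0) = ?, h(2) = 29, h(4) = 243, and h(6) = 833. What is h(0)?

-1

On equispaced nodes a degree-3 polynomial has vanishing fourth forward difference, so
  h(-2) - 4·h(0) + 6·h(2) - 4·h(4) + h(6) = 0.
Substituting the known values and solving for h(0):
  -4·h(0) = 4
  h(0) = -1.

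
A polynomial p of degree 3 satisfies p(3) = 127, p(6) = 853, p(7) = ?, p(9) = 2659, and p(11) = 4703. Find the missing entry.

The 4 known points determine the degree-3 polynomial uniquely.
Write p(u) = au^3 + bu^2 + cu + d. Substituting each data point gives a linear system:
  27a + 9b + 3c + d = 127
  216a + 36b + 6c + d = 853
  729a + 81b + 9c + d = 2659
  1331a + 121b + 11c + d = 4703
Solving the system yields a = 3, b = 6, c = -1, d = -5.
So p(u) = 3u³ + 6u² - u - 5.
Then p(7) = 1311.

1311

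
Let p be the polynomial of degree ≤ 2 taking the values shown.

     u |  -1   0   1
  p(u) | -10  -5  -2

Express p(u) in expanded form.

Using the Lagrange interpolation formula with nodes -1, 0, 1:
  L_0(u) = u(u - 1) / 2
  L_1(u) = (u + 1)(u - 1) / -1
  L_2(u) = (u + 1)u / 2
Then p(u) = -10·L_0(u) - 5·L_1(u) - 2·L_2(u).
Expanding and collecting terms gives p(u) = -u^2 + 4u - 5.
Check: p(1) = -2. ✓

p(u) = -u^2 + 4u - 5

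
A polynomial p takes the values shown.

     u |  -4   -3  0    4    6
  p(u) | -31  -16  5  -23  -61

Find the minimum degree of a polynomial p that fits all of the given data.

Divided differences on the nodes -4, -3, 0, 4, 6:
  order 0: -31  -16  5  -23  -61
  order 1: 15  7  -7  -19
  order 2: -2  -2  -2
  order 3: 0  0
  order 4: 0
The order-2 divided differences are all -2 (nonzero) and every higher order vanishes, so the data lies on a polynomial of degree exactly 2.

2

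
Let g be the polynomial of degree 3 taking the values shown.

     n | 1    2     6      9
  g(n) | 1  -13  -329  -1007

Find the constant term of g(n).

1

Write g(n) = an^3 + bn^2 + cn + d. Substituting each data point gives a linear system:
  a + b + c + d = 1
  8a + 4b + 2c + d = -13
  216a + 36b + 6c + d = -329
  729a + 81b + 9c + d = -1007
Solving the system yields a = -1, b = -4, c = 5, d = 1.
So g(n) = -n^3 - 4n^2 + 5n + 1.
The constant term is 1.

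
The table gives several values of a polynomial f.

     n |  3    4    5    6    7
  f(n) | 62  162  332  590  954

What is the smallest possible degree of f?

Forward differences of the values at n = 3, 4, 5, 6, 7:
  f  : 62  162  332  590  954
  Δ  : 100  170  258  364
  Δ^2: 70  88  106
  Δ^3: 18  18
  Δ^4: 0
The third differences are constant (18) and nonzero, while all higher differences vanish, so the minimal degree is 3.

3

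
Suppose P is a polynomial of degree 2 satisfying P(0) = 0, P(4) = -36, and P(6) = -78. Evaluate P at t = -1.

-1

Write P(t) = at^2 + bt + c. Substituting each data point gives a linear system:
  c = 0
  16a + 4b + c = -36
  36a + 6b + c = -78
Solving the system yields a = -2, b = -1, c = 0.
So P(t) = -2t² - t.
Then P(-1) = -1.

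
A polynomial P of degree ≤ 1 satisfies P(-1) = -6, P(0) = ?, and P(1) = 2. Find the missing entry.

-2

On equispaced nodes a degree-1 polynomial has vanishing second forward difference, so
  P(-1) - 2·P(0) + P(1) = 0.
Substituting the known values and solving for P(0):
  -2·P(0) = 4
  P(0) = -2.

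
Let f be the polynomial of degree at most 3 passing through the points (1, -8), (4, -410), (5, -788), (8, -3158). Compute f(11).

-8138

Using the Lagrange interpolation formula with nodes 1, 4, 5, 8:
  L_0(s) = (s - 4)(s - 5)(s - 8) / -84
  L_1(s) = (s - 1)(s - 5)(s - 8) / 12
  L_2(s) = (s - 1)(s - 4)(s - 8) / -12
  L_3(s) = (s - 1)(s - 4)(s - 5) / 84
Then f(s) = -8·L_0(s) - 410·L_1(s) - 788·L_2(s) - 3158·L_3(s).
Expanding and collecting terms gives f(s) = -6s^3 - s^2 - 3s + 2.
Evaluating at s = 11: f(11) = -8138.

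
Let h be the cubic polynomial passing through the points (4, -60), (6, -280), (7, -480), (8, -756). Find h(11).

Write h(s) = as^3 + bs^2 + cs + d. Substituting each data point gives a linear system:
  64a + 16b + 4c + d = -60
  216a + 36b + 6c + d = -280
  343a + 49b + 7c + d = -480
  512a + 64b + 8c + d = -756
Solving the system yields a = -2, b = 4, c = 2, d = -4.
So h(s) = -2s³ + 4s² + 2s - 4.
Then h(11) = -2160.

-2160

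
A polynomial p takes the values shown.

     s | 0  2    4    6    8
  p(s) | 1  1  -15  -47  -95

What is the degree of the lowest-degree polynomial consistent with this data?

2

Forward differences of the values at s = 0, 2, 4, 6, 8:
  p  : 1  1  -15  -47  -95
  Δ  : 0  -16  -32  -48
  Δ^2: -16  -16  -16
  Δ^3: 0  0
  Δ^4: 0
The second differences are constant (-16) and nonzero, while all higher differences vanish, so the minimal degree is 2.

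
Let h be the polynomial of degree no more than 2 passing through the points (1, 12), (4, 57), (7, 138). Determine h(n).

h(n) = 2n^2 + 5n + 5

Write h(n) = an^2 + bn + c. Substituting each data point gives a linear system:
  a + b + c = 12
  16a + 4b + c = 57
  49a + 7b + c = 138
Solving the system yields a = 2, b = 5, c = 5.
So h(n) = 2n^2 + 5n + 5.
Check: h(4) = 57. ✓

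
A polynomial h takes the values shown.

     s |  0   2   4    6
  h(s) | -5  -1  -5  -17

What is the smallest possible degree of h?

Forward differences of the values at s = 0, 2, 4, 6:
  h  : -5  -1  -5  -17
  Δ  : 4  -4  -12
  Δ^2: -8  -8
  Δ^3: 0
The second differences are constant (-8) and nonzero, while all higher differences vanish, so the minimal degree is 2.

2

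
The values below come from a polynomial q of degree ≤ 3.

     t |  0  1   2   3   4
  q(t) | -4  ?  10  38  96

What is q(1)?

The 4 known points determine the degree-3 polynomial uniquely.
Write q(t) = at^3 + bt^2 + ct + d. Substituting each data point gives a linear system:
  d = -4
  8a + 4b + 2c + d = 10
  27a + 9b + 3c + d = 38
  64a + 16b + 4c + d = 96
Solving the system yields a = 2, b = -3, c = 5, d = -4.
So q(t) = 2t^3 - 3t^2 + 5t - 4.
Then q(1) = 0.

0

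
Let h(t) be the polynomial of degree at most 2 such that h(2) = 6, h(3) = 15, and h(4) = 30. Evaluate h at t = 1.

Write h(t) = at^2 + bt + c. Substituting each data point gives a linear system:
  4a + 2b + c = 6
  9a + 3b + c = 15
  16a + 4b + c = 30
Solving the system yields a = 3, b = -6, c = 6.
So h(t) = 3t² - 6t + 6.
Then h(1) = 3.

3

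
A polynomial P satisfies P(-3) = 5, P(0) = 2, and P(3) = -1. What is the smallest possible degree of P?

Forward differences of the values at n = -3, 0, 3:
  P  : 5  2  -1
  Δ  : -3  -3
  Δ^2: 0
The first differences are constant (-3) and nonzero, while all higher differences vanish, so the minimal degree is 1.

1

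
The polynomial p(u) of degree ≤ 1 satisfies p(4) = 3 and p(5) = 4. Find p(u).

Write p(u) = au + b. Substituting each data point gives a linear system:
  4a + b = 3
  5a + b = 4
Solving the system yields a = 1, b = -1.
So p(u) = u - 1.
Check: p(4) = 3. ✓

p(u) = u - 1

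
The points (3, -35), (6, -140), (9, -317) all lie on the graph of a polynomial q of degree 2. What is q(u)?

Using the Lagrange interpolation formula with nodes 3, 6, 9:
  L_0(u) = (u - 6)(u - 9) / 18
  L_1(u) = (u - 3)(u - 9) / -9
  L_2(u) = (u - 3)(u - 6) / 18
Then q(u) = -35·L_0(u) - 140·L_1(u) - 317·L_2(u).
Expanding and collecting terms gives q(u) = -4u^2 + u - 2.
Check: q(9) = -317. ✓

q(u) = -4u^2 + u - 2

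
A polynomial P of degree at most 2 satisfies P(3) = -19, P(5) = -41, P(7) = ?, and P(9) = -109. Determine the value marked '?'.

The 3 known points determine the degree-2 polynomial uniquely.
Write P(x) = ax^2 + bx + c. Substituting each data point gives a linear system:
  9a + 3b + c = -19
  25a + 5b + c = -41
  81a + 9b + c = -109
Solving the system yields a = -1, b = -3, c = -1.
So P(x) = -x^2 - 3x - 1.
Then P(7) = -71.

-71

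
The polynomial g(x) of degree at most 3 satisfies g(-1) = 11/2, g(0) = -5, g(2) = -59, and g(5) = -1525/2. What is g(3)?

Using the Lagrange interpolation formula with nodes -1, 0, 2, 5:
  L_0(x) = x(x - 2)(x - 5) / -18
  L_1(x) = (x + 1)(x - 2)(x - 5) / 10
  L_2(x) = (x + 1)x(x - 5) / -18
  L_3(x) = (x + 1)x(x - 2) / 90
Then g(x) = 11/2·L_0(x) - 5·L_1(x) - 59·L_2(x) - 1525/2·L_3(x).
Expanding and collecting terms gives g(x) = -6x³ + (1/2)x² - 4x - 5.
Evaluating at x = 3: g(3) = -349/2.

-349/2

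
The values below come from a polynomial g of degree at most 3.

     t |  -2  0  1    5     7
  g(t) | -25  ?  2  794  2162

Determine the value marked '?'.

-1

The 4 known points determine the degree-3 polynomial uniquely.
Write g(t) = at^3 + bt^2 + ct + d. Substituting each data point gives a linear system:
  -8a + 4b - 2c + d = -25
  a + b + c + d = 2
  125a + 25b + 5c + d = 794
  343a + 49b + 7c + d = 2162
Solving the system yields a = 6, b = 3, c = -6, d = -1.
So g(t) = 6t^3 + 3t^2 - 6t - 1.
Then g(0) = -1.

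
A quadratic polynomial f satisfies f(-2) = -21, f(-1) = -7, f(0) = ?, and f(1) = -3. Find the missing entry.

-1

The 3 known points determine the degree-2 polynomial uniquely.
Write f(s) = as^2 + bs + c. Substituting each data point gives a linear system:
  4a - 2b + c = -21
  a - b + c = -7
  a + b + c = -3
Solving the system yields a = -4, b = 2, c = -1.
So f(s) = -4s^2 + 2s - 1.
Then f(0) = -1.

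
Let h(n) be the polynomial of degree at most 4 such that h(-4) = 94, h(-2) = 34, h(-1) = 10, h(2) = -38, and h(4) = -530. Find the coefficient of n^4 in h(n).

-1

Write h(n) = an^4 + bn^3 + cn^2 + dn + e. Substituting each data point gives a linear system:
  256a - 64b + 16c - 4d + e = 94
  16a - 8b + 4c - 2d + e = 34
  a - b + c - d + e = 10
  16a + 8b + 4c + 2d + e = -38
  256a + 64b + 16c + 4d + e = -530
Solving the system yields a = -1, b = -5, c = 2, d = 2, e = 6.
So h(n) = -n⁴ - 5n³ + 2n² + 2n + 6.
The leading coefficient is -1.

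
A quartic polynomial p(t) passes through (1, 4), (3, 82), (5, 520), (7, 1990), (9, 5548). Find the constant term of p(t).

Write p(t) = at^4 + bt^3 + ct^2 + dt + e. Substituting each data point gives a linear system:
  a + b + c + d + e = 4
  81a + 27b + 9c + 3d + e = 82
  625a + 125b + 25c + 5d + e = 520
  2401a + 343b + 49c + 7d + e = 1990
  6561a + 729b + 81c + 9d + e = 5548
Solving the system yields a = 1, b = -2, c = 5, d = 5, e = -5.
So p(t) = t^4 - 2t^3 + 5t^2 + 5t - 5.
The constant term is -5.

-5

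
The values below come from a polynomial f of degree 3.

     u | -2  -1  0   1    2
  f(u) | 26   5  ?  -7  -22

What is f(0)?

-2

On equispaced nodes a degree-3 polynomial has vanishing fourth forward difference, so
  f(-2) - 4·f(-1) + 6·f(0) - 4·f(1) + f(2) = 0.
Substituting the known values and solving for f(0):
  6·f(0) = -12
  f(0) = -2.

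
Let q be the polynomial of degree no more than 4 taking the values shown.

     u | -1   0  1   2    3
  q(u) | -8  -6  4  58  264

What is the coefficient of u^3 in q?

0

Write q(u) = au^4 + bu^3 + cu^2 + du + e. Substituting each data point gives a linear system:
  a - b + c - d + e = -8
  e = -6
  a + b + c + d + e = 4
  16a + 8b + 4c + 2d + e = 58
  81a + 27b + 9c + 3d + e = 264
Solving the system yields a = 3, b = 0, c = 1, d = 6, e = -6.
So q(u) = 3u^4 + u^2 + 6u - 6.
The coefficient of u^3 is 0.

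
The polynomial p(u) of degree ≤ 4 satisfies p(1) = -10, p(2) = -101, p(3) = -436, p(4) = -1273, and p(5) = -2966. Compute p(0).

Using the Lagrange interpolation formula with nodes 1, 2, 3, 4, 5:
  L_0(u) = (u - 2)(u - 3)(u - 4)(u - 5) / 24
  L_1(u) = (u - 1)(u - 3)(u - 4)(u - 5) / -6
  L_2(u) = (u - 1)(u - 2)(u - 4)(u - 5) / 4
  L_3(u) = (u - 1)(u - 2)(u - 3)(u - 5) / -6
  L_4(u) = (u - 1)(u - 2)(u - 3)(u - 4) / 24
Then p(u) = -10·L_0(u) - 101·L_1(u) - 436·L_2(u) - 1273·L_3(u) - 2966·L_4(u).
Expanding and collecting terms gives p(u) = -4u⁴ - 3u³ - 4u² + 2u - 1.
Evaluating at u = 0: p(0) = -1.

-1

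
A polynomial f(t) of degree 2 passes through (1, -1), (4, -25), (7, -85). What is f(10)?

Forward differences of the values at t = 1, 4, 7:
  f  : -1  -25  -85
  Δ  : -24  -60
  Δ^2: -36
The second differences are constant, confirming degree 2.
Interpolating (Newton forward form) and evaluating at t = 10 gives f(10) = -181.

-181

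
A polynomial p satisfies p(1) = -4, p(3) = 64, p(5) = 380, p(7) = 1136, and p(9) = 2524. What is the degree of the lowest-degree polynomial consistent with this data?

3

Forward differences of the values at u = 1, 3, 5, 7, 9:
  p  : -4  64  380  1136  2524
  Δ  : 68  316  756  1388
  Δ^2: 248  440  632
  Δ^3: 192  192
  Δ^4: 0
The third differences are constant (192) and nonzero, while all higher differences vanish, so the minimal degree is 3.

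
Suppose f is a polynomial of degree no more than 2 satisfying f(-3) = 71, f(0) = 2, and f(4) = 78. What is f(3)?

41

Write f(x) = ax^2 + bx + c. Substituting each data point gives a linear system:
  9a - 3b + c = 71
  c = 2
  16a + 4b + c = 78
Solving the system yields a = 6, b = -5, c = 2.
So f(x) = 6x^2 - 5x + 2.
Then f(3) = 41.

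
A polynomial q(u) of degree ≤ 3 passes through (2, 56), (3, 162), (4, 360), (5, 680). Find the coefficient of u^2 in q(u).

1

Write q(u) = au^3 + bu^2 + cu + d. Substituting each data point gives a linear system:
  8a + 4b + 2c + d = 56
  27a + 9b + 3c + d = 162
  64a + 16b + 4c + d = 360
  125a + 25b + 5c + d = 680
Solving the system yields a = 5, b = 1, c = 6, d = 0.
So q(u) = 5u^3 + u^2 + 6u.
The coefficient of u^2 is 1.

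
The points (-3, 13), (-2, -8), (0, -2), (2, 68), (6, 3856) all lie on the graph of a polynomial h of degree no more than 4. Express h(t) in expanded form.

Using the Lagrange interpolation formula with nodes -3, -2, 0, 2, 6:
  L_0(t) = (t + 2)t(t - 2)(t - 6) / 135
  L_1(t) = (t + 3)t(t - 2)(t - 6) / -64
  L_2(t) = (t + 3)(t + 2)(t - 2)(t - 6) / 72
  L_3(t) = (t + 3)(t + 2)t(t - 6) / -160
  L_4(t) = (t + 3)(t + 2)t(t - 2) / 1728
Then h(t) = 13·L_0(t) - 8·L_1(t) - 2·L_2(t) + 68·L_3(t) + 3856·L_4(t).
Expanding and collecting terms gives h(t) = 2t^4 + 6t^3 - 5t - 2.
Check: h(6) = 3856. ✓

h(t) = 2t^4 + 6t^3 - 5t - 2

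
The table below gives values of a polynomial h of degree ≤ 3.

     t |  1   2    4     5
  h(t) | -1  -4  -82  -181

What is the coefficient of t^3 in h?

-2

Write h(t) = at^3 + bt^2 + ct + d. Substituting each data point gives a linear system:
  a + b + c + d = -1
  8a + 4b + 2c + d = -4
  64a + 16b + 4c + d = -82
  125a + 25b + 5c + d = -181
Solving the system yields a = -2, b = 2, c = 5, d = -6.
So h(t) = -2t^3 + 2t^2 + 5t - 6.
The leading coefficient is -2.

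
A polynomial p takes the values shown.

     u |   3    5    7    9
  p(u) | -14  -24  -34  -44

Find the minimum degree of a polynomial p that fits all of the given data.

1

Forward differences of the values at u = 3, 5, 7, 9:
  p  : -14  -24  -34  -44
  Δ  : -10  -10  -10
  Δ^2: 0  0
  Δ^3: 0
The first differences are constant (-10) and nonzero, while all higher differences vanish, so the minimal degree is 1.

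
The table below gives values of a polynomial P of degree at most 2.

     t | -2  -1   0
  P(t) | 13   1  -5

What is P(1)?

Forward differences of the values at t = -2, -1, 0:
  P  : 13  1  -5
  Δ  : -12  -6
  Δ^2: 6
The second differences are constant, confirming degree 2.
Interpolating (Newton forward form) and evaluating at t = 1 gives P(1) = -5.

-5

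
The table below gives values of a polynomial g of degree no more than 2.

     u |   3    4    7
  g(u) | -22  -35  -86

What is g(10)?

Write g(u) = au^2 + bu + c. Substituting each data point gives a linear system:
  9a + 3b + c = -22
  16a + 4b + c = -35
  49a + 7b + c = -86
Solving the system yields a = -1, b = -6, c = 5.
So g(u) = -u^2 - 6u + 5.
Then g(10) = -155.

-155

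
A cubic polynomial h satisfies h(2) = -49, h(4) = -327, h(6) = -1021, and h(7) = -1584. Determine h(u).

h(u) = -4u^3 - 4u^2 - 3u + 5

Using the Lagrange interpolation formula with nodes 2, 4, 6, 7:
  L_0(u) = (u - 4)(u - 6)(u - 7) / -40
  L_1(u) = (u - 2)(u - 6)(u - 7) / 12
  L_2(u) = (u - 2)(u - 4)(u - 7) / -8
  L_3(u) = (u - 2)(u - 4)(u - 6) / 15
Then h(u) = -49·L_0(u) - 327·L_1(u) - 1021·L_2(u) - 1584·L_3(u).
Expanding and collecting terms gives h(u) = -4u^3 - 4u^2 - 3u + 5.
Check: h(7) = -1584. ✓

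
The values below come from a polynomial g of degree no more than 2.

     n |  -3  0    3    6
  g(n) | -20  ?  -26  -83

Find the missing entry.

-5

On equispaced nodes a degree-2 polynomial has vanishing third forward difference, so
  - g(-3) + 3·g(0) - 3·g(3) + g(6) = 0.
Substituting the known values and solving for g(0):
  3·g(0) = -15
  g(0) = -5.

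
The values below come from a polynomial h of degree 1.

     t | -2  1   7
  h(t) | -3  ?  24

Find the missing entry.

6

The 2 known points determine the degree-1 polynomial uniquely.
Write h(t) = at + b. Substituting each data point gives a linear system:
  -2a + b = -3
  7a + b = 24
Solving the system yields a = 3, b = 3.
So h(t) = 3t + 3.
Then h(1) = 6.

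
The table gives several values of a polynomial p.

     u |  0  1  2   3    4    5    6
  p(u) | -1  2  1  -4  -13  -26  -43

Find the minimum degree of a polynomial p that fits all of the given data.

Forward differences of the values at u = 0, 1, 2, 3, 4, 5, 6:
  p  : -1  2  1  -4  -13  -26  -43
  Δ  : 3  -1  -5  -9  -13  -17
  Δ^2: -4  -4  -4  -4  -4
  Δ^3: 0  0  0  0
  Δ^4: 0  0  0
  Δ^5: 0  0
  Δ^6: 0
The second differences are constant (-4) and nonzero, while all higher differences vanish, so the minimal degree is 2.

2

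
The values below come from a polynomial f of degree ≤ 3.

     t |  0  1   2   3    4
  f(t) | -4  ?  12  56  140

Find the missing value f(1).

-4

On equispaced nodes a degree-3 polynomial has vanishing fourth forward difference, so
  f(0) - 4·f(1) + 6·f(2) - 4·f(3) + f(4) = 0.
Substituting the known values and solving for f(1):
  -4·f(1) = 16
  f(1) = -4.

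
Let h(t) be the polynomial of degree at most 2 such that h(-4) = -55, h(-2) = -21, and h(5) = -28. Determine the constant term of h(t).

Write h(t) = at^2 + bt + c. Substituting each data point gives a linear system:
  16a - 4b + c = -55
  4a - 2b + c = -21
  25a + 5b + c = -28
Solving the system yields a = -2, b = 5, c = -3.
So h(t) = -2t^2 + 5t - 3.
The constant term is -3.

-3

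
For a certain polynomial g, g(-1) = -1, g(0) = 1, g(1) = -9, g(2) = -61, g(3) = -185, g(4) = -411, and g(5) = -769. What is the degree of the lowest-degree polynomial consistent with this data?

Forward differences of the values at t = -1, 0, 1, 2, 3, 4, 5:
  g  : -1  1  -9  -61  -185  -411  -769
  Δ  : 2  -10  -52  -124  -226  -358
  Δ^2: -12  -42  -72  -102  -132
  Δ^3: -30  -30  -30  -30
  Δ^4: 0  0  0
  Δ^5: 0  0
  Δ^6: 0
The third differences are constant (-30) and nonzero, while all higher differences vanish, so the minimal degree is 3.

3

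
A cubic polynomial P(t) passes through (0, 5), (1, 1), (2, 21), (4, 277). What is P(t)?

Write P(t) = at^3 + bt^2 + ct + d. Substituting each data point gives a linear system:
  d = 5
  a + b + c + d = 1
  8a + 4b + 2c + d = 21
  64a + 16b + 4c + d = 277
Solving the system yields a = 6, b = -6, c = -4, d = 5.
So P(t) = 6t³ - 6t² - 4t + 5.
Check: P(0) = 5. ✓

P(t) = 6t^3 - 6t^2 - 4t + 5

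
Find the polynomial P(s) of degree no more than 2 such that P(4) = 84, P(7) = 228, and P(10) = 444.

Write P(s) = as^2 + bs + c. Substituting each data point gives a linear system:
  16a + 4b + c = 84
  49a + 7b + c = 228
  100a + 10b + c = 444
Solving the system yields a = 4, b = 4, c = 4.
So P(s) = 4s^2 + 4s + 4.
Check: P(4) = 84. ✓

P(s) = 4s^2 + 4s + 4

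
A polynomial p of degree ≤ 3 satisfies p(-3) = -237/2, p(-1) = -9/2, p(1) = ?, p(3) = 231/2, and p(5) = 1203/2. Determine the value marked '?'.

On equispaced nodes a degree-3 polynomial has vanishing fourth forward difference, so
  p(-3) - 4·p(-1) + 6·p(1) - 4·p(3) + p(5) = 0.
Substituting the known values and solving for p(1):
  6·p(1) = -39
  p(1) = -13/2.

-13/2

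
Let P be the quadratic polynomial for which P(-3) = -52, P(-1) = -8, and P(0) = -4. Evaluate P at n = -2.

Write P(n) = an^2 + bn + c. Substituting each data point gives a linear system:
  9a - 3b + c = -52
  a - b + c = -8
  c = -4
Solving the system yields a = -6, b = -2, c = -4.
So P(n) = -6n^2 - 2n - 4.
Then P(-2) = -24.

-24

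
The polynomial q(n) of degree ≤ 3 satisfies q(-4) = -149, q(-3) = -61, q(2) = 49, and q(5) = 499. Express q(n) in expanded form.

q(n) = 3n^3 + 4n^2 + 5n - 1

Write q(n) = an^3 + bn^2 + cn + d. Substituting each data point gives a linear system:
  -64a + 16b - 4c + d = -149
  -27a + 9b - 3c + d = -61
  8a + 4b + 2c + d = 49
  125a + 25b + 5c + d = 499
Solving the system yields a = 3, b = 4, c = 5, d = -1.
So q(n) = 3n^3 + 4n^2 + 5n - 1.
Check: q(-3) = -61. ✓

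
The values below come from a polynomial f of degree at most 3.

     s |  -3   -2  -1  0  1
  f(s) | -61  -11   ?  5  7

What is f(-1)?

The 4 known points determine the degree-3 polynomial uniquely.
Write f(s) = as^3 + bs^2 + cs + d. Substituting each data point gives a linear system:
  -27a + 9b - 3c + d = -61
  -8a + 4b - 2c + d = -11
  d = 5
  a + b + c + d = 7
Solving the system yields a = 3, b = 1, c = -2, d = 5.
So f(s) = 3s^3 + s^2 - 2s + 5.
Then f(-1) = 5.

5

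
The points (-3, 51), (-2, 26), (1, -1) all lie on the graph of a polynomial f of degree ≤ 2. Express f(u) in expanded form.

Write f(u) = au^2 + bu + c. Substituting each data point gives a linear system:
  9a - 3b + c = 51
  4a - 2b + c = 26
  a + b + c = -1
Solving the system yields a = 4, b = -5, c = 0.
So f(u) = 4u^2 - 5u.
Check: f(-2) = 26. ✓

f(u) = 4u^2 - 5u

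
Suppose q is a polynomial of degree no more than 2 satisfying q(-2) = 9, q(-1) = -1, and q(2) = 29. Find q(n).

q(n) = 5n^2 + 5n - 1

Write q(n) = an^2 + bn + c. Substituting each data point gives a linear system:
  4a - 2b + c = 9
  a - b + c = -1
  4a + 2b + c = 29
Solving the system yields a = 5, b = 5, c = -1.
So q(n) = 5n² + 5n - 1.
Check: q(-2) = 9. ✓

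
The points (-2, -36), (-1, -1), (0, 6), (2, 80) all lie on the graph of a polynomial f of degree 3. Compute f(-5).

-669

Using the Lagrange interpolation formula with nodes -2, -1, 0, 2:
  L_0(s) = (s + 1)s(s - 2) / -8
  L_1(s) = (s + 2)s(s - 2) / 3
  L_2(s) = (s + 2)(s + 1)(s - 2) / -4
  L_3(s) = (s + 2)(s + 1)s / 24
Then f(s) = -36·L_0(s) - 1·L_1(s) + 6·L_2(s) + 80·L_3(s).
Expanding and collecting terms gives f(s) = 6s³ + 4s² + 5s + 6.
Evaluating at s = -5: f(-5) = -669.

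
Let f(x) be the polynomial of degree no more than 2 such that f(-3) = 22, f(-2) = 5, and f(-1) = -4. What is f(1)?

2

Write f(x) = ax^2 + bx + c. Substituting each data point gives a linear system:
  9a - 3b + c = 22
  4a - 2b + c = 5
  a - b + c = -4
Solving the system yields a = 4, b = 3, c = -5.
So f(x) = 4x^2 + 3x - 5.
Then f(1) = 2.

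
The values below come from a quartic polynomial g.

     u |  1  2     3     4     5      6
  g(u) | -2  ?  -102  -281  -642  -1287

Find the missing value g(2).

-27

The 5 known points determine the degree-4 polynomial uniquely.
Write g(u) = au^4 + bu^3 + cu^2 + du + e. Substituting each data point gives a linear system:
  a + b + c + d + e = -2
  81a + 27b + 9c + 3d + e = -102
  256a + 64b + 16c + 4d + e = -281
  625a + 125b + 25c + 5d + e = -642
  1296a + 216b + 36c + 6d + e = -1287
Solving the system yields a = -1, b = 1, c = -6, d = 1, e = 3.
So g(u) = -u^4 + u^3 - 6u^2 + u + 3.
Then g(2) = -27.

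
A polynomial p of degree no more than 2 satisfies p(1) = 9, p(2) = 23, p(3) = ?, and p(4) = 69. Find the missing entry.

The 3 known points determine the degree-2 polynomial uniquely.
Write p(s) = as^2 + bs + c. Substituting each data point gives a linear system:
  a + b + c = 9
  4a + 2b + c = 23
  16a + 4b + c = 69
Solving the system yields a = 3, b = 5, c = 1.
So p(s) = 3s^2 + 5s + 1.
Then p(3) = 43.

43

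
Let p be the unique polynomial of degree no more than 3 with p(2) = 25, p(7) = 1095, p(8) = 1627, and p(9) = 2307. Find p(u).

Write p(u) = au^3 + bu^2 + cu + d. Substituting each data point gives a linear system:
  8a + 4b + 2c + d = 25
  343a + 49b + 7c + d = 1095
  512a + 64b + 8c + d = 1627
  729a + 81b + 9c + d = 2307
Solving the system yields a = 3, b = 2, c = -5, d = 3.
So p(u) = 3u^3 + 2u^2 - 5u + 3.
Check: p(8) = 1627. ✓

p(u) = 3u^3 + 2u^2 - 5u + 3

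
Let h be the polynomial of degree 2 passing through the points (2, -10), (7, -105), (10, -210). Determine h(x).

h(x) = -2x^2 - x

Write h(x) = ax^2 + bx + c. Substituting each data point gives a linear system:
  4a + 2b + c = -10
  49a + 7b + c = -105
  100a + 10b + c = -210
Solving the system yields a = -2, b = -1, c = 0.
So h(x) = -2x² - x.
Check: h(7) = -105. ✓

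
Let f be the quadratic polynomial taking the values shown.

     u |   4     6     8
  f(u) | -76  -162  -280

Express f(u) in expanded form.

f(u) = -4u^2 - 3u

Write f(u) = au^2 + bu + c. Substituting each data point gives a linear system:
  16a + 4b + c = -76
  36a + 6b + c = -162
  64a + 8b + c = -280
Solving the system yields a = -4, b = -3, c = 0.
So f(u) = -4u^2 - 3u.
Check: f(6) = -162. ✓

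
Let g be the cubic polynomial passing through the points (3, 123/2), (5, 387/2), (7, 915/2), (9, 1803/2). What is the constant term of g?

6

Write g(u) = au^3 + bu^2 + cu + d. Substituting each data point gives a linear system:
  27a + 9b + 3c + d = 123/2
  125a + 25b + 5c + d = 387/2
  343a + 49b + 7c + d = 915/2
  729a + 81b + 9c + d = 1803/2
Solving the system yields a = 1, b = 3/2, c = 5, d = 6.
So g(u) = u^3 + (3/2)u^2 + 5u + 6.
The constant term is 6.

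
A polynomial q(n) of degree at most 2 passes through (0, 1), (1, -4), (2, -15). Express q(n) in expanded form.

q(n) = -3n^2 - 2n + 1

Write q(n) = an^2 + bn + c. Substituting each data point gives a linear system:
  c = 1
  a + b + c = -4
  4a + 2b + c = -15
Solving the system yields a = -3, b = -2, c = 1.
So q(n) = -3n^2 - 2n + 1.
Check: q(0) = 1. ✓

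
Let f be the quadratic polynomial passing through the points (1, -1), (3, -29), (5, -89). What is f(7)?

Forward differences of the values at t = 1, 3, 5:
  f  : -1  -29  -89
  Δ  : -28  -60
  Δ^2: -32
The second differences are constant, confirming degree 2.
Interpolating (Newton forward form) and evaluating at t = 7 gives f(7) = -181.

-181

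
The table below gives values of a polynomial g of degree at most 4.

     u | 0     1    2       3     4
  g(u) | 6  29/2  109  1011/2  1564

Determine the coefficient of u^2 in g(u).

1

Write g(u) = au^4 + bu^3 + cu^2 + du + e. Substituting each data point gives a linear system:
  e = 6
  a + b + c + d + e = 29/2
  16a + 8b + 4c + 2d + e = 109
  81a + 27b + 9c + 3d + e = 1011/2
  256a + 64b + 16c + 4d + e = 1564
Solving the system yields a = 6, b = 0, c = 1, d = 3/2, e = 6.
So g(u) = 6u^4 + u^2 + (3/2)u + 6.
The coefficient of u^2 is 1.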